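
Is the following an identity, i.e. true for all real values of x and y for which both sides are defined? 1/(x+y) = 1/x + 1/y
Claim: 1/(x+y) = 1/x + 1/y.
Test a specific point where both sides are defined: x = 1/2, y = 4.
LHS = 1/(x+y) ≈ 0.2222
RHS = 1/x + 1/y ≈ 2.2500
Since 0.2222 ≠ 2.2500, the equation fails at this point, so it cannot hold for all real values of x and y for which both sides are defined.
1/x + 1/y = (x+y)/(xy), which is not 1/(x+y).

Conclusion: No, this is NOT an identity.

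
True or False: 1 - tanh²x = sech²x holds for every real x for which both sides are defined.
True.

Claim: 1 - tanh²x = sech²x.
Reasoning: Divide cosh²x - sinh²x = 1 through by cosh²x (never zero): 1 - tanh²x = 1/cosh²x = sech²x.
So the two sides agree for every real x for which both sides are defined.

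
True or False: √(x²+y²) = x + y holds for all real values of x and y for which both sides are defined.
Claim: √(x²+y²) = x + y.
Test a specific point where both sides are defined: x = 3/2, y = -1.
LHS = √(x²+y²) ≈ 1.8028
RHS = x + y ≈ 0.5000
Since 1.8028 ≠ 0.5000, the equation fails at this point, so it cannot hold for all real values of x and y for which both sides are defined.
(x+y)² = x² + 2xy + y², not x² + y², so the square root does not split this way.

Conclusion: False.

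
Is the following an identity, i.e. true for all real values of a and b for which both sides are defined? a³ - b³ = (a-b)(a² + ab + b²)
Claim: a³ - b³ = (a-b)(a² + ab + b²).
Reasoning: Expand the right side: (a-b)(a² + ab + b²) = a³ + a²b + ab² - a²b - ab² - b³ = a³ - b³ (the middle terms cancel in pairs).
So the two sides agree for all real values of a and b for which both sides are defined.

Conclusion: Yes, this is an identity.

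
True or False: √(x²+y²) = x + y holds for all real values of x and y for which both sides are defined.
Claim: √(x²+y²) = x + y.
Test a specific point where both sides are defined: x = 2, y = -1.
LHS = √(x²+y²) ≈ 2.2361
RHS = x + y ≈ 1.0000
Since 2.2361 ≠ 1.0000, the equation fails at this point, so it cannot hold for all real values of x and y for which both sides are defined.
(x+y)² = x² + 2xy + y², not x² + y², so the square root does not split this way.

Conclusion: False.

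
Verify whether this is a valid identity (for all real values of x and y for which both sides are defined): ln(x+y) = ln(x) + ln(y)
No, this is NOT an identity.

Claim: ln(x+y) = ln(x) + ln(y).
Test a specific point where both sides are defined: x = 5, y = 1/2.
LHS = ln(x+y) ≈ 1.7047
RHS = ln(x) + ln(y) ≈ 0.9163
Since 1.7047 ≠ 0.9163, the equation fails at this point, so it cannot hold for all real values of x and y for which both sides are defined.
ln(x) + ln(y) = ln(xy), not ln(x+y).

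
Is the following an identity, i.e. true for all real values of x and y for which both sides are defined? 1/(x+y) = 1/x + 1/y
Claim: 1/(x+y) = 1/x + 1/y.
Test a specific point where both sides are defined: x = 5, y = -2.
LHS = 1/(x+y) ≈ 0.3333
RHS = 1/x + 1/y ≈ -0.3000
Since 0.3333 ≠ -0.3000, the equation fails at this point, so it cannot hold for all real values of x and y for which both sides are defined.
1/x + 1/y = (x+y)/(xy), which is not 1/(x+y).

Conclusion: No, this is NOT an identity.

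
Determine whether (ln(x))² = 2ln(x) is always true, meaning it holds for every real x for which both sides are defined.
No, this is NOT an identity.

Claim: (ln(x))² = 2ln(x).
Test a specific point where both sides are defined: x = 4.
LHS = (ln(x))² ≈ 1.9218
RHS = 2ln(x) ≈ 2.7726
Since 1.9218 ≠ 2.7726, the equation fails at this point, so it cannot hold for every real x for which both sides are defined.
2ln(x) equals ln(x²), which is not the same as (ln x)².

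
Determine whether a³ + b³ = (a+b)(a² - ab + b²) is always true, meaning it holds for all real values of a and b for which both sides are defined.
Yes, this is an identity.

Claim: a³ + b³ = (a+b)(a² - ab + b²).
Reasoning: Expand the right side: (a+b)(a² - ab + b²) = a³ - a²b + ab² + a²b - ab² + b³ = a³ + b³ (the middle terms cancel in pairs).
So the two sides agree for all real values of a and b for which both sides are defined.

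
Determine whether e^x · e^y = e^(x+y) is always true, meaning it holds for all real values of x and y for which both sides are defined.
Claim: e^x · e^y = e^(x+y).
Reasoning: This is the law of exponents for a common base: multiplying powers adds exponents. E.g. from the series, (Σ x^j/j!)(Σ y^k/k!) = Σ_m (Σ_{j+k=m} x^j y^k/(j!k!)) = Σ_m (x+y)^m/m! by the binomial theorem.
So the two sides agree for all real values of x and y for which both sides are defined.

Conclusion: Yes, this is an identity.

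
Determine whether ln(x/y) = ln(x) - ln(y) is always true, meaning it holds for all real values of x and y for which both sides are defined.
Claim: ln(x/y) = ln(x) - ln(y).
Reasoning: Both sides are simultaneously defined only when x, y > 0. Write x = e^p, y = e^q. Then x/y = e^(p-q), so ln(x/y) = p - q = ln(x) - ln(y).
So the two sides agree for all real values of x and y for which both sides are defined.

Conclusion: Yes, this is an identity.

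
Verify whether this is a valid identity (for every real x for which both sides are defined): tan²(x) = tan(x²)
No, this is NOT an identity.

Claim: tan²(x) = tan(x²).
Test a specific point where both sides are defined: x = -π/3.
LHS = tan²(x) ≈ 3.0000
RHS = tan(x²) ≈ 1.9485
Since 3.0000 ≠ 1.9485, the equation fails at this point, so it cannot hold for every real x for which both sides are defined.
tan²(x) means (tan x)², squaring the output; tan(x²) squares the input. These are different functions.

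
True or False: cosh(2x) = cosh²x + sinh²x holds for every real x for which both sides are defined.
True.

Claim: cosh(2x) = cosh²x + sinh²x.
Reasoning: cosh²x = (e^(2x) + 2 + e^(-2x))/4 and sinh²x = (e^(2x) - 2 + e^(-2x))/4. Adding gives (2e^(2x) + 2e^(-2x))/4 = (e^(2x) + e^(-2x))/2 = cosh(2x).
So the two sides agree for every real x for which both sides are defined.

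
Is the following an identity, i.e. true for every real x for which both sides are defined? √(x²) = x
Claim: √(x²) = x.
Test a specific point where both sides are defined: x = -1.
LHS = √(x²) ≈ 1.0000
RHS = x ≈ -1.0000
Since 1.0000 ≠ -1.0000, the equation fails at this point, so it cannot hold for every real x for which both sides are defined.
√(x²) = |x|, which differs from x whenever x < 0 (both sides are defined for every real x).

Conclusion: No, this is NOT an identity.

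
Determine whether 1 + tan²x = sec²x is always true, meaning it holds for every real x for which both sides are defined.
Yes, this is an identity.

Claim: 1 + tan²x = sec²x.
Reasoning: Start from sin²x + cos²x = 1 and divide every term by cos²x (allowed wherever tan x and sec x are defined): tan²x + 1 = 1/cos²x = sec²x.
So the two sides agree for every real x for which both sides are defined.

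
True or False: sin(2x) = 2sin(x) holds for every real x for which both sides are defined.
Claim: sin(2x) = 2sin(x).
Test a specific point where both sides are defined: x = π/2.
LHS = sin(2x) ≈ 0.0000
RHS = 2sin(x) ≈ 2.0000
Since 0.0000 ≠ 2.0000, the equation fails at this point, so it cannot hold for every real x for which both sides are defined.
The correct double-angle formula is sin(2x) = 2sin(x)cos(x).

Conclusion: False.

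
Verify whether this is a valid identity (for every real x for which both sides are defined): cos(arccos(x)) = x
Claim: cos(arccos(x)) = x.
Reasoning: For -1 ≤ x ≤ 1 (where arccos is defined), arccos(x) is by definition an angle whose cosine equals x. Taking the cosine of that angle returns x. (Note the other order, arccos(cos x) = x, is NOT an identity.)
So the two sides agree for every real x for which both sides are defined.

Conclusion: Yes, this is an identity.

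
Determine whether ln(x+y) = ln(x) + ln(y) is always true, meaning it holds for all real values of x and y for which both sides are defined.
No, this is NOT an identity.

Claim: ln(x+y) = ln(x) + ln(y).
Test a specific point where both sides are defined: x = 1/2, y = 3/2.
LHS = ln(x+y) ≈ 0.6931
RHS = ln(x) + ln(y) ≈ -0.2877
Since 0.6931 ≠ -0.2877, the equation fails at this point, so it cannot hold for all real values of x and y for which both sides are defined.
ln(x) + ln(y) = ln(xy), not ln(x+y).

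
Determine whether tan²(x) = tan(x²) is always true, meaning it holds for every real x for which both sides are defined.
No, this is NOT an identity.

Claim: tan²(x) = tan(x²).
Test a specific point where both sides are defined: x = 2π/3.
LHS = tan²(x) ≈ 3.0000
RHS = tan(x²) ≈ 2.9590
Since 3.0000 ≠ 2.9590, the equation fails at this point, so it cannot hold for every real x for which both sides are defined.
tan²(x) means (tan x)², squaring the output; tan(x²) squares the input. These are different functions.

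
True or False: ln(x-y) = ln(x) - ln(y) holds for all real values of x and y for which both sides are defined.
False.

Claim: ln(x-y) = ln(x) - ln(y).
Test a specific point where both sides are defined: x = 2, y = 3/2.
LHS = ln(x-y) ≈ -0.6931
RHS = ln(x) - ln(y) ≈ 0.2877
Since -0.6931 ≠ 0.2877, the equation fails at this point, so it cannot hold for all real values of x and y for which both sides are defined.
ln(x) - ln(y) = ln(x/y), not ln(x-y).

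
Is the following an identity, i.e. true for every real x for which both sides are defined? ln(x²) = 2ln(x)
Claim: ln(x²) = 2ln(x).
Reasoning: The right side requires x > 0. For x > 0, x² = (e^(ln x))² = e^(2ln x), so ln(x²) = 2ln(x). (For x < 0 the right side is undefined, so those values are outside the claim.)
So the two sides agree for every real x for which both sides are defined.

Conclusion: Yes, this is an identity.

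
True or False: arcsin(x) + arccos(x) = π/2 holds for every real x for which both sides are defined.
True.

Claim: arcsin(x) + arccos(x) = π/2.
Reasoning: Both sides are defined for -1 ≤ x ≤ 1. Let θ = arcsin(x), so sin θ = x and θ ∈ [-π/2, π/2]. Then cos(π/2 - θ) = sin θ = x and π/2 - θ ∈ [0, π], which is exactly the range of arccos, so arccos(x) = π/2 - θ. Adding: arcsin(x) + arccos(x) = θ + (π/2 - θ) = π/2.
So the two sides agree for every real x for which both sides are defined.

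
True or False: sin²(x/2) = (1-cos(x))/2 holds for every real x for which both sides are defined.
True.

Claim: sin²(x/2) = (1-cos(x))/2.
Reasoning: Use cos(2θ) = 1 - 2sin²θ with θ = x/2: cos(x) = 1 - 2sin²(x/2). Solving for sin²(x/2) gives (1 - cos(x))/2.
So the two sides agree for every real x for which both sides are defined.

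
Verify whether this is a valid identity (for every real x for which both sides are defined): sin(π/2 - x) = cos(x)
Yes, this is an identity.

Claim: sin(π/2 - x) = cos(x).
Reasoning: Use sin(u - v) = sin(u)cos(v) - cos(u)sin(v) with u = π/2, v = x: sin(π/2)cos(x) - cos(π/2)sin(x) = 1·cos(x) - 0·sin(x) = cos(x).
So the two sides agree for every real x for which both sides are defined.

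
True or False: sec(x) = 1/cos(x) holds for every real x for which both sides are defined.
Claim: sec(x) = 1/cos(x).
Reasoning: sec(x) is by definition the reciprocal of cos(x), wherever cos(x) ≠ 0.
So the two sides agree for every real x for which both sides are defined.

Conclusion: True.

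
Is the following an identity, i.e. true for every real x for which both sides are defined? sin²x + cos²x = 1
Yes, this is an identity.

Claim: sin²x + cos²x = 1.
Reasoning: The point (cos x, sin x) lies on the unit circle X² + Y² = 1, so cos²x + sin²x = 1 for every real x.
So the two sides agree for every real x for which both sides are defined.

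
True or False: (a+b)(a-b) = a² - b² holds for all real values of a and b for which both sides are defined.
True.

Claim: (a+b)(a-b) = a² - b².
Reasoning: Expand: (a+b)(a-b) = a² - ab + ba - b² = a² - b² (the cross terms cancel).
So the two sides agree for all real values of a and b for which both sides are defined.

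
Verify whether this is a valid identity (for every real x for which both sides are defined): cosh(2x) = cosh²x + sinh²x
Yes, this is an identity.

Claim: cosh(2x) = cosh²x + sinh²x.
Reasoning: cosh²x = (e^(2x) + 2 + e^(-2x))/4 and sinh²x = (e^(2x) - 2 + e^(-2x))/4. Adding gives (2e^(2x) + 2e^(-2x))/4 = (e^(2x) + e^(-2x))/2 = cosh(2x).
So the two sides agree for every real x for which both sides are defined.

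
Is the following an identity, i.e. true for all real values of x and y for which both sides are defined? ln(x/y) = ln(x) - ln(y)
Yes, this is an identity.

Claim: ln(x/y) = ln(x) - ln(y).
Reasoning: Both sides are simultaneously defined only when x, y > 0. Write x = e^p, y = e^q. Then x/y = e^(p-q), so ln(x/y) = p - q = ln(x) - ln(y).
So the two sides agree for all real values of x and y for which both sides are defined.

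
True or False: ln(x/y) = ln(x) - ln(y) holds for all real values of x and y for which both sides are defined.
Claim: ln(x/y) = ln(x) - ln(y).
Reasoning: Both sides are simultaneously defined only when x, y > 0. Write x = e^p, y = e^q. Then x/y = e^(p-q), so ln(x/y) = p - q = ln(x) - ln(y).
So the two sides agree for all real values of x and y for which both sides are defined.

Conclusion: True.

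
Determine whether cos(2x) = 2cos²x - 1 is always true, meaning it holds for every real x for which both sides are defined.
Yes, this is an identity.

Claim: cos(2x) = 2cos²x - 1.
Reasoning: cos(2x) = cos²x - sin²x. Replace sin²x by 1 - cos²x: cos²x - (1 - cos²x) = 2cos²x - 1.
So the two sides agree for every real x for which both sides are defined.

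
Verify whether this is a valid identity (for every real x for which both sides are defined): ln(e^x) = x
Yes, this is an identity.

Claim: ln(e^x) = x.
Reasoning: ln is the inverse of the exponential: ln(e^x) asks for the exponent p with e^p = e^x, and since e^p is one-to-one that exponent is p = x.
So the two sides agree for every real x for which both sides are defined.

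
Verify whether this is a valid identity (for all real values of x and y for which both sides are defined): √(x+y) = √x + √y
No, this is NOT an identity.

Claim: √(x+y) = √x + √y.
Test a specific point where both sides are defined: x = 1, y = 3/2.
LHS = √(x+y) ≈ 1.5811
RHS = √x + √y ≈ 2.2247
Since 1.5811 ≠ 2.2247, the equation fails at this point, so it cannot hold for all real values of x and y for which both sides are defined.
Squaring the right side gives x + 2√(xy) + y, not x + y.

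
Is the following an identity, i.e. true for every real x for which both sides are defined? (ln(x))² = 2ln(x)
No, this is NOT an identity.

Claim: (ln(x))² = 2ln(x).
Test a specific point where both sides are defined: x = 1/2.
LHS = (ln(x))² ≈ 0.4805
RHS = 2ln(x) ≈ -1.3863
Since 0.4805 ≠ -1.3863, the equation fails at this point, so it cannot hold for every real x for which both sides are defined.
2ln(x) equals ln(x²), which is not the same as (ln x)².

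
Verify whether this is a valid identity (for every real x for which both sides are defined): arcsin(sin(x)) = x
Claim: arcsin(sin(x)) = x.
Test a specific point where both sides are defined: x = π.
LHS = arcsin(sin(x)) ≈ 0.0000
RHS = x ≈ 3.1416
Since 0.0000 ≠ 3.1416, the equation fails at this point, so it cannot hold for every real x for which both sides are defined.
arcsin only returns values in [-π/2, π/2], so arcsin(sin(x)) = x holds only for x in that interval, not for all real x.

Conclusion: No, this is NOT an identity.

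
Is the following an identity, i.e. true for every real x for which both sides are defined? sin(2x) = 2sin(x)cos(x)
Yes, this is an identity.

Claim: sin(2x) = 2sin(x)cos(x).
Reasoning: Put y = x in the addition formula sin(x+y) = sin(x)cos(y) + cos(x)sin(y): sin(2x) = sin(x)cos(x) + cos(x)sin(x) = 2sin(x)cos(x).
So the two sides agree for every real x for which both sides are defined.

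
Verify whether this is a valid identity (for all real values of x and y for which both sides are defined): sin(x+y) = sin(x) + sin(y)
Claim: sin(x+y) = sin(x) + sin(y).
Test a specific point where both sides are defined: x = π/4, y = π.
LHS = sin(x+y) ≈ -0.7071
RHS = sin(x) + sin(y) ≈ 0.7071
Since -0.7071 ≠ 0.7071, the equation fails at this point, so it cannot hold for all real values of x and y for which both sides are defined.
The correct expansion is sin(x+y) = sin(x)cos(y) + cos(x)sin(y); sine is not additive.

Conclusion: No, this is NOT an identity.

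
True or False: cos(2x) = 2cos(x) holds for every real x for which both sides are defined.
False.

Claim: cos(2x) = 2cos(x).
Test a specific point where both sides are defined: x = -π/3.
LHS = cos(2x) ≈ -0.5000
RHS = 2cos(x) ≈ 1.0000
Since -0.5000 ≠ 1.0000, the equation fails at this point, so it cannot hold for every real x for which both sides are defined.
The correct double-angle formula is cos(2x) = cos²x - sin²x.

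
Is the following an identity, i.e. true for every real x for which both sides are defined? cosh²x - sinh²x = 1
Claim: cosh²x - sinh²x = 1.
Reasoning: With cosh(x) = (e^x + e^-x)/2 and sinh(x) = (e^x - e^-x)/2: cosh²x = (e^(2x) + 2 + e^(-2x))/4 and sinh²x = (e^(2x) - 2 + e^(-2x))/4. Subtracting leaves 4/4 = 1.
So the two sides agree for every real x for which both sides are defined.

Conclusion: Yes, this is an identity.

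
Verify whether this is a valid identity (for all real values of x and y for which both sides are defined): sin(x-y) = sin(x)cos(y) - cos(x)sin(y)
Yes, this is an identity.

Claim: sin(x-y) = sin(x)cos(y) - cos(x)sin(y).
Reasoning: Replace y by -y in sin(x+y) = sin(x)cos(y) + cos(x)sin(y) and use cos(-y) = cos(y), sin(-y) = -sin(y): sin(x-y) = sin(x)cos(y) - cos(x)sin(y).
So the two sides agree for all real values of x and y for which both sides are defined.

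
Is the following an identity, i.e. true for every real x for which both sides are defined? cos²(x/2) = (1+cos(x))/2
Claim: cos²(x/2) = (1+cos(x))/2.
Reasoning: Use cos(2θ) = 2cos²θ - 1 with θ = x/2: cos(x) = 2cos²(x/2) - 1. Solving for cos²(x/2) gives (1 + cos(x))/2.
So the two sides agree for every real x for which both sides are defined.

Conclusion: Yes, this is an identity.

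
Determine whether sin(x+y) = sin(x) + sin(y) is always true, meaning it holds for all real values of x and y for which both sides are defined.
Claim: sin(x+y) = sin(x) + sin(y).
Test a specific point where both sides are defined: x = -π/4, y = π/6.
LHS = sin(x+y) ≈ -0.2588
RHS = sin(x) + sin(y) ≈ -0.2071
Since -0.2588 ≠ -0.2071, the equation fails at this point, so it cannot hold for all real values of x and y for which both sides are defined.
The correct expansion is sin(x+y) = sin(x)cos(y) + cos(x)sin(y); sine is not additive.

Conclusion: No, this is NOT an identity.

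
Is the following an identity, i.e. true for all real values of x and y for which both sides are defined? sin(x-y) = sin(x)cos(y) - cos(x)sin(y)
Yes, this is an identity.

Claim: sin(x-y) = sin(x)cos(y) - cos(x)sin(y).
Reasoning: Replace y by -y in sin(x+y) = sin(x)cos(y) + cos(x)sin(y) and use cos(-y) = cos(y), sin(-y) = -sin(y): sin(x-y) = sin(x)cos(y) - cos(x)sin(y).
So the two sides agree for all real values of x and y for which both sides are defined.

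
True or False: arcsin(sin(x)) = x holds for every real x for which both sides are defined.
False.

Claim: arcsin(sin(x)) = x.
Test a specific point where both sides are defined: x = 2π/3.
LHS = arcsin(sin(x)) ≈ 1.0472
RHS = x ≈ 2.0944
Since 1.0472 ≠ 2.0944, the equation fails at this point, so it cannot hold for every real x for which both sides are defined.
arcsin only returns values in [-π/2, π/2], so arcsin(sin(x)) = x holds only for x in that interval, not for all real x.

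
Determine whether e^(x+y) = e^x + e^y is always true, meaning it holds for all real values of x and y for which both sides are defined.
No, this is NOT an identity.

Claim: e^(x+y) = e^x + e^y.
Test a specific point where both sides are defined: x = 1/2, y = 5.
LHS = e^(x+y) ≈ 244.6919
RHS = e^x + e^y ≈ 150.0619
Since 244.6919 ≠ 150.0619, the equation fails at this point, so it cannot hold for all real values of x and y for which both sides are defined.
The correct rule is e^(x+y) = e^x · e^y (a product, not a sum).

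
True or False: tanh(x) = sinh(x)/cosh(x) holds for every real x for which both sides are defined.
True.

Claim: tanh(x) = sinh(x)/cosh(x).
Reasoning: tanh(x) is defined as sinh(x)/cosh(x) = (e^x - e^-x)/(e^x + e^-x); cosh(x) ≥ 1 is never zero, so this holds for every real x.
So the two sides agree for every real x for which both sides are defined.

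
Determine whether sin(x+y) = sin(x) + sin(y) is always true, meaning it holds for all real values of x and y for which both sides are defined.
No, this is NOT an identity.

Claim: sin(x+y) = sin(x) + sin(y).
Test a specific point where both sides are defined: x = π/4, y = π/6.
LHS = sin(x+y) ≈ 0.9659
RHS = sin(x) + sin(y) ≈ 1.2071
Since 0.9659 ≠ 1.2071, the equation fails at this point, so it cannot hold for all real values of x and y for which both sides are defined.
The correct expansion is sin(x+y) = sin(x)cos(y) + cos(x)sin(y); sine is not additive.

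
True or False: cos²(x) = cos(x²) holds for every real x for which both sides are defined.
False.

Claim: cos²(x) = cos(x²).
Test a specific point where both sides are defined: x = -π/2.
LHS = cos²(x) ≈ 0.0000
RHS = cos(x²) ≈ -0.7812
Since 0.0000 ≠ -0.7812, the equation fails at this point, so it cannot hold for every real x for which both sides are defined.
cos²(x) means (cos x)², squaring the output; cos(x²) squares the input. These are different functions.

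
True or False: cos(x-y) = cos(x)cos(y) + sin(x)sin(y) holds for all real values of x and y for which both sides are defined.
Claim: cos(x-y) = cos(x)cos(y) + sin(x)sin(y).
Reasoning: Replace y by -y in cos(x+y) = cos(x)cos(y) - sin(x)sin(y) and use cos(-y) = cos(y), sin(-y) = -sin(y): cos(x-y) = cos(x)cos(y) + sin(x)sin(y).
So the two sides agree for all real values of x and y for which both sides are defined.

Conclusion: True.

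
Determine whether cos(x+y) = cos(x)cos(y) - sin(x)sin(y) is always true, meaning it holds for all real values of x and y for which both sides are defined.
Yes, this is an identity.

Claim: cos(x+y) = cos(x)cos(y) - sin(x)sin(y).
Reasoning: By Euler's formula e^(i(x+y)) = e^(ix)·e^(iy) = (cos x + i·sin x)(cos y + i·sin y). The real part of the left side is cos(x+y); the real part of the product is cos(x)cos(y) - sin(x)sin(y) (since i·i = -1).
So the two sides agree for all real values of x and y for which both sides are defined.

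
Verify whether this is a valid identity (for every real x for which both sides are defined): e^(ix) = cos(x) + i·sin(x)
Yes, this is an identity.

Claim: e^(ix) = cos(x) + i·sin(x).
Reasoning: Euler's formula. Expand e^(ix) = Σ (ix)^k / k!. Since i² = -1, the even-k terms are Σ (-1)^m x^(2m)/(2m)! = cos(x) and the odd-k terms are i · Σ (-1)^m x^(2m+1)/(2m+1)! = i·sin(x).
So the two sides agree for every real x for which both sides are defined.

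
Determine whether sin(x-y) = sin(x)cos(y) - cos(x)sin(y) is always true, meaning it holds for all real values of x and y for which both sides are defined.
Yes, this is an identity.

Claim: sin(x-y) = sin(x)cos(y) - cos(x)sin(y).
Reasoning: Replace y by -y in sin(x+y) = sin(x)cos(y) + cos(x)sin(y) and use cos(-y) = cos(y), sin(-y) = -sin(y): sin(x-y) = sin(x)cos(y) - cos(x)sin(y).
So the two sides agree for all real values of x and y for which both sides are defined.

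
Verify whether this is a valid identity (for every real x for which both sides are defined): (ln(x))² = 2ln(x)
No, this is NOT an identity.

Claim: (ln(x))² = 2ln(x).
Test a specific point where both sides are defined: x = 2.
LHS = (ln(x))² ≈ 0.4805
RHS = 2ln(x) ≈ 1.3863
Since 0.4805 ≠ 1.3863, the equation fails at this point, so it cannot hold for every real x for which both sides are defined.
2ln(x) equals ln(x²), which is not the same as (ln x)².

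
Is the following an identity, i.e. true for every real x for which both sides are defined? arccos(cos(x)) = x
Claim: arccos(cos(x)) = x.
Test a specific point where both sides are defined: x = -π/2.
LHS = arccos(cos(x)) ≈ 1.5708
RHS = x ≈ -1.5708
Since 1.5708 ≠ -1.5708, the equation fails at this point, so it cannot hold for every real x for which both sides are defined.
arccos only returns values in [0, π], so arccos(cos(x)) = x holds only for x in that interval, not for all real x.

Conclusion: No, this is NOT an identity.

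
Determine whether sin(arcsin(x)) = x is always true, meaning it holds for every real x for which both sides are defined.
Claim: sin(arcsin(x)) = x.
Reasoning: For -1 ≤ x ≤ 1 (where arcsin is defined), arcsin(x) is by definition an angle whose sine equals x. Taking the sine of that angle returns x. (Note the other order, arcsin(sin x) = x, is NOT an identity.)
So the two sides agree for every real x for which both sides are defined.

Conclusion: Yes, this is an identity.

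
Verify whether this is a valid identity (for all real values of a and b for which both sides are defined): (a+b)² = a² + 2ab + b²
Yes, this is an identity.

Claim: (a+b)² = a² + 2ab + b².
Reasoning: Expand: (a+b)² = (a+b)(a+b) = a·a + a·b + b·a + b·b = a² + 2ab + b².
So the two sides agree for all real values of a and b for which both sides are defined.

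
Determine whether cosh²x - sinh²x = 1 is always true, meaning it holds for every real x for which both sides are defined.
Claim: cosh²x - sinh²x = 1.
Reasoning: With cosh(x) = (e^x + e^-x)/2 and sinh(x) = (e^x - e^-x)/2: cosh²x = (e^(2x) + 2 + e^(-2x))/4 and sinh²x = (e^(2x) - 2 + e^(-2x))/4. Subtracting leaves 4/4 = 1.
So the two sides agree for every real x for which both sides are defined.

Conclusion: Yes, this is an identity.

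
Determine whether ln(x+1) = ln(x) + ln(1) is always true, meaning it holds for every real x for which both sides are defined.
No, this is NOT an identity.

Claim: ln(x+1) = ln(x) + ln(1).
Test a specific point where both sides are defined: x = 5.
LHS = ln(x+1) ≈ 1.7918
RHS = ln(x) + ln(1) ≈ 1.6094
Since 1.7918 ≠ 1.6094, the equation fails at this point, so it cannot hold for every real x for which both sides are defined.
ln(1) = 0, so the right side is just ln(x), which differs from ln(x+1).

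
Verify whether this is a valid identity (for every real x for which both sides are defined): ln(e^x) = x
Yes, this is an identity.

Claim: ln(e^x) = x.
Reasoning: ln is the inverse of the exponential: ln(e^x) asks for the exponent p with e^p = e^x, and since e^p is one-to-one that exponent is p = x.
So the two sides agree for every real x for which both sides are defined.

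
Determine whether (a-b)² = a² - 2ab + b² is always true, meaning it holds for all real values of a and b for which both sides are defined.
Claim: (a-b)² = a² - 2ab + b².
Reasoning: Expand: (a-b)² = (a-b)(a-b) = a·a - a·b - b·a + b·b = a² - 2ab + b².
So the two sides agree for all real values of a and b for which both sides are defined.

Conclusion: Yes, this is an identity.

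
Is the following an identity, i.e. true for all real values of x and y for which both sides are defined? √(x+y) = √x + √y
No, this is NOT an identity.

Claim: √(x+y) = √x + √y.
Test a specific point where both sides are defined: x = 4, y = 3.
LHS = √(x+y) ≈ 2.6458
RHS = √x + √y ≈ 3.7321
Since 2.6458 ≠ 3.7321, the equation fails at this point, so it cannot hold for all real values of x and y for which both sides are defined.
Squaring the right side gives x + 2√(xy) + y, not x + y.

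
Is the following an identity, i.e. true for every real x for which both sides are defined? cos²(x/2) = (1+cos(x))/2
Yes, this is an identity.

Claim: cos²(x/2) = (1+cos(x))/2.
Reasoning: Use cos(2θ) = 2cos²θ - 1 with θ = x/2: cos(x) = 2cos²(x/2) - 1. Solving for cos²(x/2) gives (1 + cos(x))/2.
So the two sides agree for every real x for which both sides are defined.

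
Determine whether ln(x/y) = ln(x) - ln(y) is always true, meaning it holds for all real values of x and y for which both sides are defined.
Yes, this is an identity.

Claim: ln(x/y) = ln(x) - ln(y).
Reasoning: Both sides are simultaneously defined only when x, y > 0. Write x = e^p, y = e^q. Then x/y = e^(p-q), so ln(x/y) = p - q = ln(x) - ln(y).
So the two sides agree for all real values of x and y for which both sides are defined.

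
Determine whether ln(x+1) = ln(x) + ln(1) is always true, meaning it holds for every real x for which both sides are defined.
No, this is NOT an identity.

Claim: ln(x+1) = ln(x) + ln(1).
Test a specific point where both sides are defined: x = 3.
LHS = ln(x+1) ≈ 1.3863
RHS = ln(x) + ln(1) ≈ 1.0986
Since 1.3863 ≠ 1.0986, the equation fails at this point, so it cannot hold for every real x for which both sides are defined.
ln(1) = 0, so the right side is just ln(x), which differs from ln(x+1).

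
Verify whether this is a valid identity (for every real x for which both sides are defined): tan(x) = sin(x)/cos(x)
Yes, this is an identity.

Claim: tan(x) = sin(x)/cos(x).
Reasoning: For an angle x whose terminal point on the unit circle is (cos x, sin x), tan(x) is defined as the ratio (second coordinate)/(first coordinate) = sin(x)/cos(x), wherever cos(x) ≠ 0.
So the two sides agree for every real x for which both sides are defined.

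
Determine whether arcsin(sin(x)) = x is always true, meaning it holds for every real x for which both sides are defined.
No, this is NOT an identity.

Claim: arcsin(sin(x)) = x.
Test a specific point where both sides are defined: x = π.
LHS = arcsin(sin(x)) ≈ 0.0000
RHS = x ≈ 3.1416
Since 0.0000 ≠ 3.1416, the equation fails at this point, so it cannot hold for every real x for which both sides are defined.
arcsin only returns values in [-π/2, π/2], so arcsin(sin(x)) = x holds only for x in that interval, not for all real x.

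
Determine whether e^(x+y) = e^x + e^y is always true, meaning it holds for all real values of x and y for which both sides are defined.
Claim: e^(x+y) = e^x + e^y.
Test a specific point where both sides are defined: x = 3, y = 3.
LHS = e^(x+y) ≈ 403.4288
RHS = e^x + e^y ≈ 40.1711
Since 403.4288 ≠ 40.1711, the equation fails at this point, so it cannot hold for all real values of x and y for which both sides are defined.
The correct rule is e^(x+y) = e^x · e^y (a product, not a sum).

Conclusion: No, this is NOT an identity.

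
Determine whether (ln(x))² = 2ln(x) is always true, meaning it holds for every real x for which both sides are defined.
Claim: (ln(x))² = 2ln(x).
Test a specific point where both sides are defined: x = 1/2.
LHS = (ln(x))² ≈ 0.4805
RHS = 2ln(x) ≈ -1.3863
Since 0.4805 ≠ -1.3863, the equation fails at this point, so it cannot hold for every real x for which both sides are defined.
2ln(x) equals ln(x²), which is not the same as (ln x)².

Conclusion: No, this is NOT an identity.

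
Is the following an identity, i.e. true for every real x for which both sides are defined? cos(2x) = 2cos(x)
Claim: cos(2x) = 2cos(x).
Test a specific point where both sides are defined: x = -π/4.
LHS = cos(2x) ≈ 0.0000
RHS = 2cos(x) ≈ 1.4142
Since 0.0000 ≠ 1.4142, the equation fails at this point, so it cannot hold for every real x for which both sides are defined.
The correct double-angle formula is cos(2x) = cos²x - sin²x.

Conclusion: No, this is NOT an identity.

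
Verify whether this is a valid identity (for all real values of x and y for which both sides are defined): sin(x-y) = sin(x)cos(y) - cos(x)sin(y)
Claim: sin(x-y) = sin(x)cos(y) - cos(x)sin(y).
Reasoning: Replace y by -y in sin(x+y) = sin(x)cos(y) + cos(x)sin(y) and use cos(-y) = cos(y), sin(-y) = -sin(y): sin(x-y) = sin(x)cos(y) - cos(x)sin(y).
So the two sides agree for all real values of x and y for which both sides are defined.

Conclusion: Yes, this is an identity.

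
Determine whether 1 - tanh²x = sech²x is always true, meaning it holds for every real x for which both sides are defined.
Claim: 1 - tanh²x = sech²x.
Reasoning: Divide cosh²x - sinh²x = 1 through by cosh²x (never zero): 1 - tanh²x = 1/cosh²x = sech²x.
So the two sides agree for every real x for which both sides are defined.

Conclusion: Yes, this is an identity.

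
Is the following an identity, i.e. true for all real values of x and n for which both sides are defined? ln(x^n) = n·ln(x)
Yes, this is an identity.

Claim: ln(x^n) = n·ln(x).
Reasoning: The right side requires x > 0. For x > 0, x^n = (e^(ln x))^n = e^(n·ln x), so taking ln of both sides gives ln(x^n) = n·ln(x).
So the two sides agree for all real values of x and n for which both sides are defined.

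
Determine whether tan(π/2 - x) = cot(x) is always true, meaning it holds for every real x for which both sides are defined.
Yes, this is an identity.

Claim: tan(π/2 - x) = cot(x).
Reasoning: tan(π/2 - x) = sin(π/2 - x)/cos(π/2 - x) = cos(x)/sin(x) = cot(x), using the cofunction identities sin(π/2 - x) = cos(x) and cos(π/2 - x) = sin(x).
So the two sides agree for every real x for which both sides are defined.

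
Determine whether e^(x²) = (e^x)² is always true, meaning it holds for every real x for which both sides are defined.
No, this is NOT an identity.

Claim: e^(x²) = (e^x)².
Test a specific point where both sides are defined: x = 3/2.
LHS = e^(x²) ≈ 9.4877
RHS = (e^x)² ≈ 20.0855
Since 9.4877 ≠ 20.0855, the equation fails at this point, so it cannot hold for every real x for which both sides are defined.
(e^x)² = e^(2x), and 2x ≠ x² in general.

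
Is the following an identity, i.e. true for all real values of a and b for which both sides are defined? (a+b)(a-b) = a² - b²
Claim: (a+b)(a-b) = a² - b².
Reasoning: Expand: (a+b)(a-b) = a² - ab + ba - b² = a² - b² (the cross terms cancel).
So the two sides agree for all real values of a and b for which both sides are defined.

Conclusion: Yes, this is an identity.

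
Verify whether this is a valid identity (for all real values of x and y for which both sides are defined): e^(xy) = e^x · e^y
Claim: e^(xy) = e^x · e^y.
Test a specific point where both sides are defined: x = -1, y = 1.
LHS = e^(xy) ≈ 0.3679
RHS = e^x · e^y ≈ 1.0000
Since 0.3679 ≠ 1.0000, the equation fails at this point, so it cannot hold for all real values of x and y for which both sides are defined.
e^x · e^y = e^(x+y), not e^(xy).

Conclusion: No, this is NOT an identity.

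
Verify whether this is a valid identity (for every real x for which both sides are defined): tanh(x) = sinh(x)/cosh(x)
Claim: tanh(x) = sinh(x)/cosh(x).
Reasoning: tanh(x) is defined as sinh(x)/cosh(x) = (e^x - e^-x)/(e^x + e^-x); cosh(x) ≥ 1 is never zero, so this holds for every real x.
So the two sides agree for every real x for which both sides are defined.

Conclusion: Yes, this is an identity.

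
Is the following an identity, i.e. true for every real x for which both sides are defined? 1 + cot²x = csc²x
Yes, this is an identity.

Claim: 1 + cot²x = csc²x.
Reasoning: Start from sin²x + cos²x = 1 and divide every term by sin²x (allowed wherever cot x and csc x are defined): 1 + cot²x = 1/sin²x = csc²x.
So the two sides agree for every real x for which both sides are defined.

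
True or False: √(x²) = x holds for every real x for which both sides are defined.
Claim: √(x²) = x.
Test a specific point where both sides are defined: x = -2.
LHS = √(x²) ≈ 2.0000
RHS = x ≈ -2.0000
Since 2.0000 ≠ -2.0000, the equation fails at this point, so it cannot hold for every real x for which both sides are defined.
√(x²) = |x|, which differs from x whenever x < 0 (both sides are defined for every real x).

Conclusion: False.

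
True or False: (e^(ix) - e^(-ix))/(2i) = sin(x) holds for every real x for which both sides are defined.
True.

Claim: (e^(ix) - e^(-ix))/(2i) = sin(x).
Reasoning: By Euler's formula e^(ix) = cos(x) + i·sin(x) and e^(-ix) = cos(x) - i·sin(x). Subtracting cancels the cosine terms: e^(ix) - e^(-ix) = 2i·sin(x); divide by 2i.
So the two sides agree for every real x for which both sides are defined.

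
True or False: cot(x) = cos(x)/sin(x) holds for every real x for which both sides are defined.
Claim: cot(x) = cos(x)/sin(x).
Reasoning: cot(x) is defined as 1/tan(x) = 1/(sin(x)/cos(x)) = cos(x)/sin(x), wherever sin(x) ≠ 0.
So the two sides agree for every real x for which both sides are defined.

Conclusion: True.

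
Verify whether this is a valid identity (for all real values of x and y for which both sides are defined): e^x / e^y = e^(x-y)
Claim: e^x / e^y = e^(x-y).
Reasoning: 1/e^y = e^(-y), so e^x / e^y = e^x · e^(-y) = e^(x + (-y)) = e^(x-y) by the product rule for exponents.
So the two sides agree for all real values of x and y for which both sides are defined.

Conclusion: Yes, this is an identity.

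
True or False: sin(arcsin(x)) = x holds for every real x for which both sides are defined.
Claim: sin(arcsin(x)) = x.
Reasoning: For -1 ≤ x ≤ 1 (where arcsin is defined), arcsin(x) is by definition an angle whose sine equals x. Taking the sine of that angle returns x. (Note the other order, arcsin(sin x) = x, is NOT an identity.)
So the two sides agree for every real x for which both sides are defined.

Conclusion: True.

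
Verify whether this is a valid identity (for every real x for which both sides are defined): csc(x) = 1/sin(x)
Yes, this is an identity.

Claim: csc(x) = 1/sin(x).
Reasoning: csc(x) is by definition the reciprocal of sin(x), wherever sin(x) ≠ 0.
So the two sides agree for every real x for which both sides are defined.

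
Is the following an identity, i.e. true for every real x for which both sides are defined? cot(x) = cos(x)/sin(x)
Claim: cot(x) = cos(x)/sin(x).
Reasoning: cot(x) is defined as 1/tan(x) = 1/(sin(x)/cos(x)) = cos(x)/sin(x), wherever sin(x) ≠ 0.
So the two sides agree for every real x for which both sides are defined.

Conclusion: Yes, this is an identity.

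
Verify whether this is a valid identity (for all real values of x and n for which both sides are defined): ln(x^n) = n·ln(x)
Yes, this is an identity.

Claim: ln(x^n) = n·ln(x).
Reasoning: The right side requires x > 0. For x > 0, x^n = (e^(ln x))^n = e^(n·ln x), so taking ln of both sides gives ln(x^n) = n·ln(x).
So the two sides agree for all real values of x and n for which both sides are defined.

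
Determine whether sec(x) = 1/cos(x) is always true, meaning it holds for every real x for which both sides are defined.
Claim: sec(x) = 1/cos(x).
Reasoning: sec(x) is by definition the reciprocal of cos(x), wherever cos(x) ≠ 0.
So the two sides agree for every real x for which both sides are defined.

Conclusion: Yes, this is an identity.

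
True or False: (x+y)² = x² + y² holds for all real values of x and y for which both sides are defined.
False.

Claim: (x+y)² = x² + y².
Test a specific point where both sides are defined: x = -1, y = 2.
LHS = (x+y)² ≈ 1.0000
RHS = x² + y² ≈ 5.0000
Since 1.0000 ≠ 5.0000, the equation fails at this point, so it cannot hold for all real values of x and y for which both sides are defined.
The correct expansion is (x+y)² = x² + 2xy + y²; the cross term 2xy is missing.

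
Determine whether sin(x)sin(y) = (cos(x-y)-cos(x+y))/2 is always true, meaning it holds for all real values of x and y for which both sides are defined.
Yes, this is an identity.

Claim: sin(x)sin(y) = (cos(x-y)-cos(x+y))/2.
Reasoning: cos(x-y) = cos(x)cos(y) + sin(x)sin(y) and cos(x+y) = cos(x)cos(y) - sin(x)sin(y). Subtracting, cos(x-y) - cos(x+y) = 2sin(x)sin(y); divide by 2.
So the two sides agree for all real values of x and y for which both sides are defined.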